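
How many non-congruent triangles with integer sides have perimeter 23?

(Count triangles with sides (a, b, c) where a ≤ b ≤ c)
Let a ≤ b ≤ c with a + b + c = 23. The only binding inequality is a + b > c, i.e. 23 − c > c, so c < 23/2; and c ≥ 23/3 since c is the largest side.
So 8 ≤ c ≤ 11. For each c, b runs from ⌈(23 − c)/2⌉ up to c (then a = 23 − b − c satisfies 1 ≤ a ≤ b automatically), giving c − ⌈(23 − c)/2⌉ + 1 choices.
Summing over c: 1 + 3 + 4 + 6 = 14
Check (closed form: nearest integer to p²/48 for even p, (p+3)²/48 for odd p): (23+3)²/48 = 26²/48 = 676/48 ≈ 14.08 → 14

14 triangles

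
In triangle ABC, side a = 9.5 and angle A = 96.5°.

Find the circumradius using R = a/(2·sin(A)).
R = a/(2·sin(A)) = 9.5/(2·sin(96.5°))
sin(96.5°) ≈ 0.993572
R ≈ 9.5/(2·0.993572) = 9.5/1.98714 ≈ 4.78073

R = 4.781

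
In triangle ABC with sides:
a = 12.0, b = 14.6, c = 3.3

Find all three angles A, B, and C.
Law of cosines for each angle (a² = 144, b² = 213.16, c² = 10.89):
cos(A) = (b² + c² − a²)/(2bc) = (213.16 + 10.89 − 144)/(2·14.6·3.3) = 80.05/96.36 ≈ 0.830739  ⇒  A ≈ 33.8253°
cos(B) = (a² + c² − b²)/(2ac) = (144 + 10.89 − 213.16)/(2·12.0·3.3) = -58.27/79.2 ≈ -0.735732  ⇒  B ≈ 137.369°
cos(C) = (a² + b² − c²)/(2ab) = (144 + 213.16 − 10.89)/(2·12.0·14.6) = 346.27/350.4 ≈ 0.988213  ⇒  C ≈ 8.80558°
Check: A + B + C ≈ 180°

A = 33.83°, B = 137.4°, C = 8.806°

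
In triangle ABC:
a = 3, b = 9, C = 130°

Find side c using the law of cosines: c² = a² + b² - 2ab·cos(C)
c² = 3² + 9² − 2·3·9·cos(130°)
cos(130°) ≈ -0.642788
c² ≈ 9 + 81 − 54·(-0.642788) ≈ 90 + 34.7105 ≈ 124.711
c ≈ √124.711 ≈ 11.1674

c = 11.17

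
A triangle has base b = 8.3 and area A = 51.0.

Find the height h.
A = ½·b·h  ⇒  h = 2A/b = 2·51.0/8.3 = 102/8.3 ≈ 12.2892

h = 12.29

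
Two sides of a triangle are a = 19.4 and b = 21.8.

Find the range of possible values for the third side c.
Triangle inequality: |a − b| < c < a + b
|a − b| = |19.4 − 21.8| = 2.4
a + b = 19.4 + 21.8 = 41.2

2.4 < c < 41.2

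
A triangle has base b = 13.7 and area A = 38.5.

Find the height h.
A = ½·b·h  ⇒  h = 2A/b = 2·38.5/13.7 = 77/13.7 ≈ 5.62044

h = 5.62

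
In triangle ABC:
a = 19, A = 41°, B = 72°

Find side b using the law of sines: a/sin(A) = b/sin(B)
a/sin(A) = b/sin(B)  ⇒  b = a·sin(B)/sin(A) = 19·sin(72°)/sin(41°)
sin(72°) ≈ 0.951057, sin(41°) ≈ 0.656059
b ≈ 19·0.951057/0.656059 ≈ 18.0701/0.656059 ≈ 27.5434

b = 27.54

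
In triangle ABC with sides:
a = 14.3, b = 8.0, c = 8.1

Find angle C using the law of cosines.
c² = a² + b² − 2ab·cos(C)  ⇒  cos(C) = (a² + b² − c²)/(2ab)
cos(C) = (14.3² + 8.0² − 8.1²)/(2·14.3·8.0) = (204.49 + 64 − 65.61)/228.8 = 202.88/228.8 ≈ 0.886713
C = arccos(0.886713) ≈ 27.5369°

C = 27.54°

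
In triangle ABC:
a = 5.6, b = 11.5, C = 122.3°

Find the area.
Two sides and the included angle (SAS): A = ½·a·b·sin(C) = ½·5.6·11.5·sin(122.3°)
sin(122.3°) ≈ 0.845262
A ≈ ½·64.4·0.845262 = 32.2·0.845262 ≈ 27.2174

Area = 27.22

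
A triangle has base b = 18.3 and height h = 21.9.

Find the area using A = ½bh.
A = ½·b·h = ½·18.3·21.9 = ½·400.77 = 200.385

Area = 200.385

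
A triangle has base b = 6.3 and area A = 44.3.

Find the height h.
A = ½·b·h  ⇒  h = 2A/b = 2·44.3/6.3 = 88.6/6.3 ≈ 14.0635

h = 14.06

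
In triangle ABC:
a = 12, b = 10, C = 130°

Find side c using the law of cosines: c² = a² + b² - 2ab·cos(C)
c² = 12² + 10² − 2·12·10·cos(130°)
cos(130°) ≈ -0.642788
c² ≈ 144 + 100 − 240·(-0.642788) ≈ 244 + 154.269 ≈ 398.269
c ≈ √398.269 ≈ 19.9567

c = 19.96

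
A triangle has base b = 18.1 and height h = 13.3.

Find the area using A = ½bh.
A = ½·b·h = ½·18.1·13.3 = ½·240.73 = 120.365

Area = 120.365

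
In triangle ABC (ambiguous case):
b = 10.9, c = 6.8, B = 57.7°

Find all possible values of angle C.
b/sin(B) = c/sin(C)  ⇒  sin(C) = c·sin(B)/b = 6.8·sin(57.7°)/10.9
sin(57.7°) ≈ 0.845262
sin(C) ≈ 6.8·0.845262/10.9 ≈ 5.74778/10.9 ≈ 0.527319
Candidate 1: C₁ = arcsin(0.527319) ≈ 31.8245°  →  A = 180° − 57.7° − 31.8245° ≈ 90.4755° > 0, valid
Candidate 2: C₂ = 180° − C₁ ≈ 148.175°  →  A = 180° − 57.7° − 148.175° ≈ -25.8755° ≤ 0, not a valid triangle

C = 31.82° (one solution)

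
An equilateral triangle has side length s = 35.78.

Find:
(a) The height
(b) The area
(a) The height splits the triangle into two 30-60-90 halves: h = s·√3/2 = 35.78·1.73205/2 ≈ 61.9728/2 ≈ 30.9864
(b) Area = (√3/4)·s² = (√3/4)·35.78² = (√3/4)·1280.2084 ≈ 0.433013·1280.2084 ≈ 554.346

Height = 30.99, Area = 554.3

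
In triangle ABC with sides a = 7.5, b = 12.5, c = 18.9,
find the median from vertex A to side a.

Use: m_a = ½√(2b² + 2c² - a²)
m_a = ½√(2·12.5² + 2·18.9² − 7.5²) = ½√(2·156.25 + 2·357.21 − 56.25) = ½√(312.5 + 714.42 − 56.25) = ½√970.67
√970.67 ≈ 31.1556, so m_a ≈ 15.5778

m_a = 15.58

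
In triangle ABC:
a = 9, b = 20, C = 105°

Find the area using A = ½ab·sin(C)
A = ½·a·b·sin(C) = ½·9·20·sin(105°)
sin(105°) ≈ 0.965926
A ≈ ½·180·0.965926 = 90·0.965926 ≈ 86.9333

Area = 86.93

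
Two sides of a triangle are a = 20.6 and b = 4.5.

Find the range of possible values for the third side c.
Triangle inequality: |a − b| < c < a + b
|a − b| = |20.6 − 4.5| = 16.1
a + b = 20.6 + 4.5 = 25.1

16.1 < c < 25.1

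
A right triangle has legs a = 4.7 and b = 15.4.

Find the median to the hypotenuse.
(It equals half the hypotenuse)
Hypotenuse c = √(a² + b²) = √(22.09 + 237.16) = √259.25 ≈ 16.1012
Median to hypotenuse = c/2 ≈ 16.1012/2 ≈ 8.05062

Median = 8.051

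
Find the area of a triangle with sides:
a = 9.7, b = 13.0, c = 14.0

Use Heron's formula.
s = (9.7 + 13.0 + 14.0)/2 = 36.7/2 = 18.35
s − a = 8.65, s − b = 5.35, s − c = 4.35
s(s−a)(s−b)(s−c) = 18.35·8.65·5.35·4.35 ≈ 3693.99
Area = √3693.99 ≈ 60.7782

Area = 60.78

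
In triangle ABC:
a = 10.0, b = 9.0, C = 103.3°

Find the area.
Two sides and the included angle (SAS): A = ½·a·b·sin(C) = ½·10.0·9.0·sin(103.3°)
sin(103.3°) ≈ 0.973179
A ≈ ½·90·0.973179 = 45·0.973179 ≈ 43.793

Area = 43.79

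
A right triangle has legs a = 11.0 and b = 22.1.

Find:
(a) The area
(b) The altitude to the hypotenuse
(a) The legs are perpendicular, so Area = ½·a·b = ½·11.0·22.1 = ½·243.1 = 121.55
(b) Hypotenuse c = √(a² + b²) = √(121 + 488.41) = √609.41 ≈ 24.6862
    Area = ½·c·h_c  ⇒  h_c = 2·Area/c = 243.1/24.6862 ≈ 9.84759

Area = 121.55, h_c = 9.848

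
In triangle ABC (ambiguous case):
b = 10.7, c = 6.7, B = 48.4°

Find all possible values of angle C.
b/sin(B) = c/sin(C)  ⇒  sin(C) = c·sin(B)/b = 6.7·sin(48.4°)/10.7
sin(48.4°) ≈ 0.747798
sin(C) ≈ 6.7·0.747798/10.7 ≈ 5.01025/10.7 ≈ 0.468247
Candidate 1: C₁ = arcsin(0.468247) ≈ 27.9206°  →  A = 180° − 48.4° − 27.9206° ≈ 103.679° > 0, valid
Candidate 2: C₂ = 180° − C₁ ≈ 152.079°  →  A = 180° − 48.4° − 152.079° ≈ -20.4794° ≤ 0, not a valid triangle

C = 27.92° (one solution)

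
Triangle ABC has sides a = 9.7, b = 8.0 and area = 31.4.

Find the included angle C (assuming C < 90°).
Area = ½·a·b·sin(C)  ⇒  sin(C) = 2·Area/(a·b) = 2·31.4/(9.7·8.0) = 62.8/77.6 ≈ 0.809278
C = arcsin(0.809278) ≈ 54.0255° (taking the acute solution since C < 90°)

C = 54.03°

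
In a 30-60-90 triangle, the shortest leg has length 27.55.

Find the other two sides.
In a 30-60-90 triangle the sides are in ratio 1 : √3 : 2 (short leg : long leg : hypotenuse).
Long leg = 27.55·√3 ≈ 27.55·1.73205 ≈ 47.718
Hypotenuse = 2·27.55 = 55.1

Long leg = 27.55√3 = 47.72, Hypotenuse = 55.1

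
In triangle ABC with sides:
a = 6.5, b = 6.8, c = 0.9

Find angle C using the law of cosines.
c² = a² + b² − 2ab·cos(C)  ⇒  cos(C) = (a² + b² − c²)/(2ab)
cos(C) = (6.5² + 6.8² − 0.9²)/(2·6.5·6.8) = (42.25 + 46.24 − 0.81)/88.4 = 87.68/88.4 ≈ 0.991855
C = arccos(0.991855) ≈ 7.31767°

C = 7.318°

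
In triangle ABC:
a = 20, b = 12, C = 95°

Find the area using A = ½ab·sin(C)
A = ½·a·b·sin(C) = ½·20·12·sin(95°)
sin(95°) ≈ 0.996195
A ≈ ½·240·0.996195 = 120·0.996195 ≈ 119.543

Area = 119.5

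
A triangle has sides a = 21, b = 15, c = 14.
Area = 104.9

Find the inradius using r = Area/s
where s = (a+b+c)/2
s = (21 + 15 + 14)/2 = 50/2 = 25
r = Area/s = 104.9/25 ≈ 4.196

r = 4.196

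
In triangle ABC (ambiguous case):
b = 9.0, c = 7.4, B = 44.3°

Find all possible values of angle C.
b/sin(B) = c/sin(C)  ⇒  sin(C) = c·sin(B)/b = 7.4·sin(44.3°)/9.0
sin(44.3°) ≈ 0.698415
sin(C) ≈ 7.4·0.698415/9.0 ≈ 5.16827/9.0 ≈ 0.574253
Candidate 1: C₁ = arcsin(0.574253) ≈ 35.0473°  →  A = 180° − 44.3° − 35.0473° ≈ 100.653° > 0, valid
Candidate 2: C₂ = 180° − C₁ ≈ 144.953°  →  A = 180° − 44.3° − 144.953° ≈ -9.2527° ≤ 0, not a valid triangle

C = 35.05° (one solution)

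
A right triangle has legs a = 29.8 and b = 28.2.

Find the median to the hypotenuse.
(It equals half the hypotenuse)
Hypotenuse c = √(a² + b²) = √(888.04 + 795.24) = √1683.28 ≈ 41.0278
Median to hypotenuse = c/2 ≈ 41.0278/2 ≈ 20.5139

Median = 20.51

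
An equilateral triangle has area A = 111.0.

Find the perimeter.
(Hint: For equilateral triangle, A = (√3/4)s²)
A = (√3/4)s²  ⇒  s² = 4A/√3 = 4·111.0/√3 = 444/1.73205 ≈ 256.344
s ≈ √256.344 ≈ 16.0107
Perimeter = 3s ≈ 3·16.0107 ≈ 48.0322

Perimeter = 48.03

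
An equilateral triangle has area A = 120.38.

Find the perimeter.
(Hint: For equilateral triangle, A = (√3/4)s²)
A = (√3/4)s²  ⇒  s² = 4A/√3 = 4·120.38/√3 = 481.52/1.73205 ≈ 278.006
s ≈ √278.006 ≈ 16.6735
Perimeter = 3s ≈ 3·16.6735 ≈ 50.0205

Perimeter = 50.02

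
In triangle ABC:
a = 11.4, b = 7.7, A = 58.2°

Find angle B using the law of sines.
a/sin(A) = b/sin(B)  ⇒  sin(B) = b·sin(A)/a = 7.7·sin(58.2°)/11.4
sin(58.2°) ≈ 0.849893
sin(B) ≈ 7.7·0.849893/11.4 ≈ 6.54417/11.4 ≈ 0.57405
B = arcsin(0.57405) ≈ 35.0332°
(Since b ≤ a we need B ≤ A, so the obtuse alternative 180° − 35.0332° ≈ 144.967° is rejected.)

B = 35.03°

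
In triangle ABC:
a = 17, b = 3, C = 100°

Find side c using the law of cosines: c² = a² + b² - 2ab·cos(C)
c² = 17² + 3² − 2·17·3·cos(100°)
cos(100°) ≈ -0.173648
c² ≈ 289 + 9 − 102·(-0.173648) ≈ 298 + 17.7121 ≈ 315.712
c ≈ √315.712 ≈ 17.7683

c = 17.77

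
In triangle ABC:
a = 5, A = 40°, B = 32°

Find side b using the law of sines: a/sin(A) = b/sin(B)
a/sin(A) = b/sin(B)  ⇒  b = a·sin(B)/sin(A) = 5·sin(32°)/sin(40°)
sin(32°) ≈ 0.529919, sin(40°) ≈ 0.642788
b ≈ 5·0.529919/0.642788 ≈ 2.6496/0.642788 ≈ 4.12204

b = 4.122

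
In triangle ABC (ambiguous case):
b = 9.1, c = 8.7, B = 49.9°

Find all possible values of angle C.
b/sin(B) = c/sin(C)  ⇒  sin(C) = c·sin(B)/b = 8.7·sin(49.9°)/9.1
sin(49.9°) ≈ 0.764921
sin(C) ≈ 8.7·0.764921/9.1 ≈ 6.65482/9.1 ≈ 0.731298
Candidate 1: C₁ = arcsin(0.731298) ≈ 46.9954°  →  A = 180° − 49.9° − 46.9954° ≈ 83.1046° > 0, valid
Candidate 2: C₂ = 180° − C₁ ≈ 133.005°  →  A = 180° − 49.9° − 133.005° ≈ -2.9046° ≤ 0, not a valid triangle

C = 47° (one solution)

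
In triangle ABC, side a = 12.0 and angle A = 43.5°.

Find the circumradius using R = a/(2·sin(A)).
R = a/(2·sin(A)) = 12.0/(2·sin(43.5°))
sin(43.5°) ≈ 0.688355
R ≈ 12.0/(2·0.688355) = 12.0/1.37671 ≈ 8.71644

R = 8.716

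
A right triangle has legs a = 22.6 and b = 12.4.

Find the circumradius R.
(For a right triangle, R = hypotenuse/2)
Hypotenuse c = √(a² + b²) = √(510.76 + 153.76) = √664.52 ≈ 25.7783
R = c/2 ≈ 25.7783/2 ≈ 12.8891

R = 12.89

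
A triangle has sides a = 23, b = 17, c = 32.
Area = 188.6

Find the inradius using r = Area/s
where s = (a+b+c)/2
s = (23 + 17 + 32)/2 = 72/2 = 36
r = Area/s = 188.6/36 ≈ 5.23889

r = 5.239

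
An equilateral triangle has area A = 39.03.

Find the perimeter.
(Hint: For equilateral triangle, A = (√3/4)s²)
A = (√3/4)s²  ⇒  s² = 4A/√3 = 4·39.03/√3 = 156.12/1.73205 ≈ 90.1359
s ≈ √90.1359 ≈ 9.49399
Perimeter = 3s ≈ 3·9.49399 ≈ 28.482

Perimeter = 28.48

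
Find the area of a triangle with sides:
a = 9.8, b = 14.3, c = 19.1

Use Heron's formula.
s = (9.8 + 14.3 + 19.1)/2 = 43.2/2 = 21.6
s − a = 11.8, s − b = 7.3, s − c = 2.5
s(s−a)(s−b)(s−c) = 21.6·11.8·7.3·2.5 ≈ 4651.56
Area = √4651.56 ≈ 68.2023

Area = 68.2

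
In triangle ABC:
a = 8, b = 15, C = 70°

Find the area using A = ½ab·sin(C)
A = ½·a·b·sin(C) = ½·8·15·sin(70°)
sin(70°) ≈ 0.939693
A ≈ ½·120·0.939693 = 60·0.939693 ≈ 56.3816

Area = 56.38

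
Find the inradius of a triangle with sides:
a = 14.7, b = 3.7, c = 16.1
r = Area/s where s is the semi-perimeter.
s = (14.7 + 3.7 + 16.1)/2 = 34.5/2 = 17.25
Area = √(s(s−a)(s−b)(s−c)) = √(17.25·2.55·13.55·1.15) ≈ √685.435 ≈ 26.1808
r ≈ 26.1808/17.25 ≈ 1.51773

r = 1.518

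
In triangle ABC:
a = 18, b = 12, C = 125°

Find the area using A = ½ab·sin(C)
A = ½·a·b·sin(C) = ½·18·12·sin(125°)
sin(125°) ≈ 0.819152
A ≈ ½·216·0.819152 = 108·0.819152 ≈ 88.4684

Area = 88.47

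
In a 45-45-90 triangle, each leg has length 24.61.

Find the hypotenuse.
In a 45-45-90 triangle the sides are in ratio 1 : 1 : √2, so hypotenuse = leg·√2.
Hypotenuse = 24.61·√2 ≈ 24.61·1.41421 ≈ 34.8038

Hypotenuse = 24.61√2 = 34.8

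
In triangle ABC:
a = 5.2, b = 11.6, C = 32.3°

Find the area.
Two sides and the included angle (SAS): A = ½·a·b·sin(C) = ½·5.2·11.6·sin(32.3°)
sin(32.3°) ≈ 0.534352
A ≈ ½·60.32·0.534352 = 30.16·0.534352 ≈ 16.1161

Area = 16.12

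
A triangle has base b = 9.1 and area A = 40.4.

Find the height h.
A = ½·b·h  ⇒  h = 2A/b = 2·40.4/9.1 = 80.8/9.1 ≈ 8.87912

h = 8.879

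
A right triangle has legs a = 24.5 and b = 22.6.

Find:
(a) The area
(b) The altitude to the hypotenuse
(a) The legs are perpendicular, so Area = ½·a·b = ½·24.5·22.6 = ½·553.7 = 276.85
(b) Hypotenuse c = √(a² + b²) = √(600.25 + 510.76) = √1111.01 ≈ 33.3318
    Area = ½·c·h_c  ⇒  h_c = 2·Area/c = 553.7/33.3318 ≈ 16.6118

Area = 276.85, h_c = 16.61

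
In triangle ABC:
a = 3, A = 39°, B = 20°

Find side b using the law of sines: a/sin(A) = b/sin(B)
a/sin(A) = b/sin(B)  ⇒  b = a·sin(B)/sin(A) = 3·sin(20°)/sin(39°)
sin(20°) ≈ 0.34202, sin(39°) ≈ 0.62932
b ≈ 3·0.34202/0.62932 ≈ 1.02606/0.62932 ≈ 1.63043

b = 1.63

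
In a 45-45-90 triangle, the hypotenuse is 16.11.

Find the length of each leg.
In a 45-45-90 triangle hypotenuse = leg·√2, so leg = hypotenuse/√2.
Leg = 16.11/√2 ≈ 16.11/1.41421 ≈ 11.3915

Each leg = 11.39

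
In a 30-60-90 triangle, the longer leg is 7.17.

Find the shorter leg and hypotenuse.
In a 30-60-90 triangle the sides are in ratio 1 : √3 : 2, so short leg = long leg/√3 and hypotenuse = 2·(short leg).
Short leg = 7.17/√3 ≈ 7.17/1.73205 ≈ 4.1396
Hypotenuse = 2·4.1396 ≈ 8.2792

Short leg = 4.14, Hypotenuse = 8.279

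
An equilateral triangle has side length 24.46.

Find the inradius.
r = Area/s with s the semi-perimeter.
Area = (√3/4)·24.46² = (√3/4)·598.2916 ≈ 0.433013·598.2916 ≈ 259.068
s = 3·24.46/2 = 36.69
r ≈ 259.068/36.69 ≈ 7.06099
(Equivalently r = side/(2√3) = 24.46/3.4641 ≈ 7.06099.)

r = 7.061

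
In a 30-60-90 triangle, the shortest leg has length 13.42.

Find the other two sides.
In a 30-60-90 triangle the sides are in ratio 1 : √3 : 2 (short leg : long leg : hypotenuse).
Long leg = 13.42·√3 ≈ 13.42·1.73205 ≈ 23.2441
Hypotenuse = 2·13.42 = 26.84

Long leg = 13.42√3 = 23.24, Hypotenuse = 26.84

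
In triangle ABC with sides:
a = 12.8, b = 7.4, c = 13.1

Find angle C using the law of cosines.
c² = a² + b² − 2ab·cos(C)  ⇒  cos(C) = (a² + b² − c²)/(2ab)
cos(C) = (12.8² + 7.4² − 13.1²)/(2·12.8·7.4) = (163.84 + 54.76 − 171.61)/189.44 = 46.99/189.44 ≈ 0.248047
C = arccos(0.248047) ≈ 75.638°

C = 75.64°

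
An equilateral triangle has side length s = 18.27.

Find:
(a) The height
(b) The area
(a) The height splits the triangle into two 30-60-90 halves: h = s·√3/2 = 18.27·1.73205/2 ≈ 31.6446/2 ≈ 15.8223
(b) Area = (√3/4)·s² = (√3/4)·18.27² = (√3/4)·333.7929 ≈ 0.433013·333.7929 ≈ 144.537

Height = 15.82, Area = 144.5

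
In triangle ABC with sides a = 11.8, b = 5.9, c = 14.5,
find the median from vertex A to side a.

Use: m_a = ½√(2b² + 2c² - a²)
m_a = ½√(2·5.9² + 2·14.5² − 11.8²) = ½√(2·34.81 + 2·210.25 − 139.24) = ½√(69.62 + 420.5 − 139.24) = ½√350.88
√350.88 ≈ 18.7318, so m_a ≈ 9.3659

m_a = 9.366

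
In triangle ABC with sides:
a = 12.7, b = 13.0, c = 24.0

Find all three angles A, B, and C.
Law of cosines for each angle (a² = 161.29, b² = 169, c² = 576):
cos(A) = (b² + c² − a²)/(2bc) = (169 + 576 − 161.29)/(2·13.0·24.0) = 583.71/624 ≈ 0.935433  ⇒  A ≈ 20.7018°
cos(B) = (a² + c² − b²)/(2ac) = (161.29 + 576 − 169)/(2·12.7·24.0) = 568.29/609.6 ≈ 0.932234  ⇒  B ≈ 21.2142°
cos(C) = (a² + b² − c²)/(2ab) = (161.29 + 169 − 576)/(2·12.7·13.0) = -245.71/330.2 ≈ -0.744125  ⇒  C ≈ 138.084°
Check: A + B + C ≈ 180°

A = 20.7°, B = 21.21°, C = 138.1°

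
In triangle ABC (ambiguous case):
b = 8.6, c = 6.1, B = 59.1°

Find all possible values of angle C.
b/sin(B) = c/sin(C)  ⇒  sin(C) = c·sin(B)/b = 6.1·sin(59.1°)/8.6
sin(59.1°) ≈ 0.858065
sin(C) ≈ 6.1·0.858065/8.6 ≈ 5.2342/8.6 ≈ 0.608627
Candidate 1: C₁ = arcsin(0.608627) ≈ 37.4903°  →  A = 180° − 59.1° − 37.4903° ≈ 83.4097° > 0, valid
Candidate 2: C₂ = 180° − C₁ ≈ 142.51°  →  A = 180° − 59.1° − 142.51° ≈ -21.6097° ≤ 0, not a valid triangle

C = 37.49° (one solution)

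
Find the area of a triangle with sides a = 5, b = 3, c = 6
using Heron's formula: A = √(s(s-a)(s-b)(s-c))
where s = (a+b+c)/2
s = (5 + 3 + 6)/2 = 14/2 = 7
s − a = 2, s − b = 4, s − c = 1
s(s−a)(s−b)(s−c) = 7·2·4·1 = 56
Area = √56 ≈ 7.48331

s = 7.0, Area = 7.483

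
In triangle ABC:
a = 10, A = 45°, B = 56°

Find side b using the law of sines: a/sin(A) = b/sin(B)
a/sin(A) = b/sin(B)  ⇒  b = a·sin(B)/sin(A) = 10·sin(56°)/sin(45°)
sin(56°) ≈ 0.829038, sin(45°) ≈ 0.707107
b ≈ 10·0.829038/0.707107 ≈ 8.29038/0.707107 ≈ 11.7244

b = 11.72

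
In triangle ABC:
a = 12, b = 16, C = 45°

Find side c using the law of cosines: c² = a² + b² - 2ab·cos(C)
c² = 12² + 16² − 2·12·16·cos(45°)
cos(45°) ≈ 0.707107
c² ≈ 144 + 256 − 384·(0.707107) ≈ 400 − 271.529 ≈ 128.471
c ≈ √128.471 ≈ 11.3345

c = 11.33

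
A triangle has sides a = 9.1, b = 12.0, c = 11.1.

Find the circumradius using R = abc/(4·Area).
First find the area with Heron's formula.
s = (9.1 + 12.0 + 11.1)/2 = 16.1
Area = √(s(s−a)(s−b)(s−c)) = √(16.1·7·4.1·5) ≈ √2310.35 ≈ 48.0661
abc = 9.1·12.0·11.1 = 1212.12
R = abc/(4·Area) ≈ 1212.12/(4·48.0661) = 1212.12/192.264 ≈ 6.30444

R = 6.304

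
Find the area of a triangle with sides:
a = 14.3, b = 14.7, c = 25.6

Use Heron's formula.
s = (14.3 + 14.7 + 25.6)/2 = 54.6/2 = 27.3
s − a = 13, s − b = 12.6, s − c = 1.7
s(s−a)(s−b)(s−c) = 27.3·13·12.6·1.7 ≈ 7601.96
Area = √7601.96 ≈ 87.1892

Area = 87.19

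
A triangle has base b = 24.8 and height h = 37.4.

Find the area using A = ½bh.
A = ½·b·h = ½·24.8·37.4 = ½·927.52 = 463.76

Area = 463.76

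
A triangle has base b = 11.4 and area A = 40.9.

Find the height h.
A = ½·b·h  ⇒  h = 2A/b = 2·40.9/11.4 = 81.8/11.4 ≈ 7.17544

h = 7.175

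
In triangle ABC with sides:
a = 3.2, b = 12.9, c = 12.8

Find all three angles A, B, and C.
Law of cosines for each angle (a² = 10.24, b² = 166.41, c² = 163.84):
cos(A) = (b² + c² − a²)/(2bc) = (166.41 + 163.84 − 10.24)/(2·12.9·12.8) = 320.01/330.24 ≈ 0.969023  ⇒  A ≈ 14.2984°
cos(B) = (a² + c² − b²)/(2ac) = (10.24 + 163.84 − 166.41)/(2·3.2·12.8) = 7.67/81.92 ≈ 0.0936279  ⇒  B ≈ 84.6276°
cos(C) = (a² + b² − c²)/(2ab) = (10.24 + 166.41 − 163.84)/(2·3.2·12.9) = 12.81/82.56 ≈ 0.15516  ⇒  C ≈ 81.0739°
Check: A + B + C ≈ 180°

A = 14.3°, B = 84.63°, C = 81.07°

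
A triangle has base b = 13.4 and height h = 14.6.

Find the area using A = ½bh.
A = ½·b·h = ½·13.4·14.6 = ½·195.64 = 97.82

Area = 97.82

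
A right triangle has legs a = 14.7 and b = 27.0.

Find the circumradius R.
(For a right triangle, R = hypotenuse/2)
Hypotenuse c = √(a² + b²) = √(216.09 + 729) = √945.09 ≈ 30.7423
R = c/2 ≈ 30.7423/2 ≈ 15.3712

R = 15.37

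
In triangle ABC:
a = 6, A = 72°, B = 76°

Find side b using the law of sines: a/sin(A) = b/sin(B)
a/sin(A) = b/sin(B)  ⇒  b = a·sin(B)/sin(A) = 6·sin(76°)/sin(72°)
sin(76°) ≈ 0.970296, sin(72°) ≈ 0.951057
b ≈ 6·0.970296/0.951057 ≈ 5.82177/0.951057 ≈ 6.12138

b = 6.121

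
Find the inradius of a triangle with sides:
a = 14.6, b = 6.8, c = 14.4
r = Area/s where s is the semi-perimeter.
s = (14.6 + 6.8 + 14.4)/2 = 35.8/2 = 17.9
Area = √(s(s−a)(s−b)(s−c)) = √(17.9·3.3·11.1·3.5) ≈ √2294.87 ≈ 47.9048
r ≈ 47.9048/17.9 ≈ 2.67625

r = 2.676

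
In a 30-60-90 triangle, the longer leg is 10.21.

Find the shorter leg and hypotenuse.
In a 30-60-90 triangle the sides are in ratio 1 : √3 : 2, so short leg = long leg/√3 and hypotenuse = 2·(short leg).
Short leg = 10.21/√3 ≈ 10.21/1.73205 ≈ 5.89475
Hypotenuse = 2·5.89475 ≈ 11.7895

Short leg = 5.895, Hypotenuse = 11.79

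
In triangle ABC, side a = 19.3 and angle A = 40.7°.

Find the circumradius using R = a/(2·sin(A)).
R = a/(2·sin(A)) = 19.3/(2·sin(40.7°))
sin(40.7°) ≈ 0.652098
R ≈ 19.3/(2·0.652098) = 19.3/1.3042 ≈ 14.7984

R = 14.8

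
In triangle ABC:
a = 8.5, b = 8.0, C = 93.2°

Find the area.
Two sides and the included angle (SAS): A = ½·a·b·sin(C) = ½·8.5·8.0·sin(93.2°)
sin(93.2°) ≈ 0.998441
A ≈ ½·68·0.998441 = 34·0.998441 ≈ 33.947

Area = 33.95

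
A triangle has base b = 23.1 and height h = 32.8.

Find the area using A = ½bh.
A = ½·b·h = ½·23.1·32.8 = ½·757.68 = 378.84

Area = 378.84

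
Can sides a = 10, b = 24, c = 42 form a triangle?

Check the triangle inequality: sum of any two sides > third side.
a + b vs c: 10 + 24 = 34 ≤ 42  ✗
a + c vs b: 10 + 42 = 52 > 24  ✓
b + c vs a: 24 + 42 = 66 > 10  ✓

No: 10 + 24 = 34 is not > 42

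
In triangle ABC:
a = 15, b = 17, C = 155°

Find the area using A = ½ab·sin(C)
A = ½·a·b·sin(C) = ½·15·17·sin(155°)
sin(155°) ≈ 0.422618
A ≈ ½·255·0.422618 = 127.5·0.422618 ≈ 53.8838

Area = 53.88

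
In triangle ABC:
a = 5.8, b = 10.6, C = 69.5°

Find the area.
Two sides and the included angle (SAS): A = ½·a·b·sin(C) = ½·5.8·10.6·sin(69.5°)
sin(69.5°) ≈ 0.936672
A ≈ ½·61.48·0.936672 = 30.74·0.936672 ≈ 28.7933

Area = 28.79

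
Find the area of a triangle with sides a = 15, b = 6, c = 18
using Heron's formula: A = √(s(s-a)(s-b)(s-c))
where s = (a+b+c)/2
s = (15 + 6 + 18)/2 = 39/2 = 19.5
s − a = 4.5, s − b = 13.5, s − c = 1.5
s(s−a)(s−b)(s−c) = 19.5·4.5·13.5·1.5 = 1776.9375
Area = √1776.9375 ≈ 42.1537

s = 19.5, Area = 42.15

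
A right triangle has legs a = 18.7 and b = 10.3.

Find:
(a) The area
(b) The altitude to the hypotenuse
(a) The legs are perpendicular, so Area = ½·a·b = ½·18.7·10.3 = ½·192.61 = 96.305
(b) Hypotenuse c = √(a² + b²) = √(349.69 + 106.09) = √455.78 ≈ 21.349
    Area = ½·c·h_c  ⇒  h_c = 2·Area/c = 192.61/21.349 ≈ 9.02197

Area = 96.305, h_c = 9.022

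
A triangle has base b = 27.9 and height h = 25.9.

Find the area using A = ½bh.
A = ½·b·h = ½·27.9·25.9 = ½·722.61 = 361.305

Area = 361.305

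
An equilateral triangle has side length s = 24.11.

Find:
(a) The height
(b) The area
(a) The height splits the triangle into two 30-60-90 halves: h = s·√3/2 = 24.11·1.73205/2 ≈ 41.7597/2 ≈ 20.8799
(b) Area = (√3/4)·s² = (√3/4)·24.11² = (√3/4)·581.2921 ≈ 0.433013·581.2921 ≈ 251.707

Height = 20.88, Area = 251.7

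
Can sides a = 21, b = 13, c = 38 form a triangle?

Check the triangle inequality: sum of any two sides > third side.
a + b vs c: 21 + 13 = 34 ≤ 38  ✗
a + c vs b: 21 + 38 = 59 > 13  ✓
b + c vs a: 13 + 38 = 51 > 21  ✓

No: 21 + 13 = 34 is not > 38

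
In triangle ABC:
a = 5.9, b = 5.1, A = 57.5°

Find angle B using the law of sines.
a/sin(A) = b/sin(B)  ⇒  sin(B) = b·sin(A)/a = 5.1·sin(57.5°)/5.9
sin(57.5°) ≈ 0.843391
sin(B) ≈ 5.1·0.843391/5.9 ≈ 4.3013/5.9 ≈ 0.729033
B = arcsin(0.729033) ≈ 46.8054°
(Since b ≤ a we need B ≤ A, so the obtuse alternative 180° − 46.8054° ≈ 133.195° is rejected.)

B = 46.81°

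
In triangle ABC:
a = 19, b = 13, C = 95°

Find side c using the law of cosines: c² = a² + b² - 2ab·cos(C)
c² = 19² + 13² − 2·19·13·cos(95°)
cos(95°) ≈ -0.0871557
c² ≈ 361 + 169 − 494·(-0.0871557) ≈ 530 + 43.0549 ≈ 573.055
c ≈ √573.055 ≈ 23.9386

c = 23.94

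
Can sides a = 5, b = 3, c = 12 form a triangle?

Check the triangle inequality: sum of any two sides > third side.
a + b vs c: 5 + 3 = 8 ≤ 12  ✗
a + c vs b: 5 + 12 = 17 > 3  ✓
b + c vs a: 3 + 12 = 15 > 5  ✓

No: 5 + 3 = 8 is not > 12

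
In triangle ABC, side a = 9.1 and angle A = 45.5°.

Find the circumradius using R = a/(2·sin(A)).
R = a/(2·sin(A)) = 9.1/(2·sin(45.5°))
sin(45.5°) ≈ 0.71325
R ≈ 9.1/(2·0.71325) = 9.1/1.4265 ≈ 6.37925

R = 6.379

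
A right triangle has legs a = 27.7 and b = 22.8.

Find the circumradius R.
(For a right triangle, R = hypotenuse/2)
Hypotenuse c = √(a² + b²) = √(767.29 + 519.84) = √1287.13 ≈ 35.8766
R = c/2 ≈ 35.8766/2 ≈ 17.9383

R = 17.94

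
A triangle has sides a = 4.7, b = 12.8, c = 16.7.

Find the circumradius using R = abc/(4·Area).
First find the area with Heron's formula.
s = (4.7 + 12.8 + 16.7)/2 = 17.1
Area = √(s(s−a)(s−b)(s−c)) = √(17.1·12.4·4.3·0.4) ≈ √364.709 ≈ 19.0974
abc = 4.7·12.8·16.7 = 1004.672
R = abc/(4·Area) ≈ 1004.672/(4·19.0974) = 1004.672/76.3894 ≈ 13.152

R = 13.15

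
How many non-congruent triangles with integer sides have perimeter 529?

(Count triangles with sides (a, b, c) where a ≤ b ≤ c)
Let a ≤ b ≤ c with a + b + c = 529. The only binding inequality is a + b > c, i.e. 529 − c > c, so c < 529/2; and c ≥ 529/3 since c is the largest side.
So 177 ≤ c ≤ 264. For each c, b runs from ⌈(529 − c)/2⌉ up to c (then a = 529 − b − c satisfies 1 ≤ a ≤ b automatically), giving c − ⌈(529 − c)/2⌉ + 1 choices.
Summing over c: 2 + 3 + 5 + 6 + … + 131 + 132  (88 terms, c = 177, …, 264) = 5896
Check (closed form: nearest integer to p²/48 for even p, (p+3)²/48 for odd p): (529+3)²/48 = 532²/48 = 283024/48 ≈ 5896.33 → 5896

5896 triangles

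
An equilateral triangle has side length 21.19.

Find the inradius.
r = Area/s with s the semi-perimeter.
Area = (√3/4)·21.19² = (√3/4)·449.0161 ≈ 0.433013·449.0161 ≈ 194.43
s = 3·21.19/2 = 31.785
r ≈ 194.43/31.785 ≈ 6.11703
(Equivalently r = side/(2√3) = 21.19/3.4641 ≈ 6.11703.)

r = 6.117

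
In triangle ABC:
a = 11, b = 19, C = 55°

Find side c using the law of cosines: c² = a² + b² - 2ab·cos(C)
c² = 11² + 19² − 2·11·19·cos(55°)
cos(55°) ≈ 0.573576
c² ≈ 121 + 361 − 418·(0.573576) ≈ 482 − 239.755 ≈ 242.245
c ≈ √242.245 ≈ 15.5642

c = 15.56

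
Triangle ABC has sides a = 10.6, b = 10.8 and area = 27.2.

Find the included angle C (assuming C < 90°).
Area = ½·a·b·sin(C)  ⇒  sin(C) = 2·Area/(a·b) = 2·27.2/(10.6·10.8) = 54.4/114.48 ≈ 0.475192
C = arcsin(0.475192) ≈ 28.3719° (taking the acute solution since C < 90°)

C = 28.37°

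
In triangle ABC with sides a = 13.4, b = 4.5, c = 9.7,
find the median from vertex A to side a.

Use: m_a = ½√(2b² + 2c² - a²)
m_a = ½√(2·4.5² + 2·9.7² − 13.4²) = ½√(2·20.25 + 2·94.09 − 179.56) = ½√(40.5 + 188.18 − 179.56) = ½√49.12
√49.12 ≈ 7.00857, so m_a ≈ 3.50428

m_a = 3.504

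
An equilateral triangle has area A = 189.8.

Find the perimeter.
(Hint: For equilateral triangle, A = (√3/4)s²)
A = (√3/4)s²  ⇒  s² = 4A/√3 = 4·189.8/√3 = 759.2/1.73205 ≈ 438.324
s ≈ √438.324 ≈ 20.9362
Perimeter = 3s ≈ 3·20.9362 ≈ 62.8086

Perimeter = 62.81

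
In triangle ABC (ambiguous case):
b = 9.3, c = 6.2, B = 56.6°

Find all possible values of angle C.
b/sin(B) = c/sin(C)  ⇒  sin(C) = c·sin(B)/b = 6.2·sin(56.6°)/9.3
sin(56.6°) ≈ 0.834848
sin(C) ≈ 6.2·0.834848/9.3 ≈ 5.17606/9.3 ≈ 0.556565
Candidate 1: C₁ = arcsin(0.556565) ≈ 33.8186°  →  A = 180° − 56.6° − 33.8186° ≈ 89.5814° > 0, valid
Candidate 2: C₂ = 180° − C₁ ≈ 146.181°  →  A = 180° − 56.6° − 146.181° ≈ -22.7814° ≤ 0, not a valid triangle

C = 33.82° (one solution)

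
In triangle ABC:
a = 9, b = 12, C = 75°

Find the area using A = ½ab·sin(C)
A = ½·a·b·sin(C) = ½·9·12·sin(75°)
sin(75°) ≈ 0.965926
A ≈ ½·108·0.965926 = 54·0.965926 ≈ 52.16

Area = 52.16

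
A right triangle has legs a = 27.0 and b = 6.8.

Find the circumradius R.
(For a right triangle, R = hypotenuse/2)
Hypotenuse c = √(a² + b²) = √(729 + 46.24) = √775.24 ≈ 27.8431
R = c/2 ≈ 27.8431/2 ≈ 13.9216

R = 13.92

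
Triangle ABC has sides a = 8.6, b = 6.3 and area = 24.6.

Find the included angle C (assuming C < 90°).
Area = ½·a·b·sin(C)  ⇒  sin(C) = 2·Area/(a·b) = 2·24.6/(8.6·6.3) = 49.2/54.18 ≈ 0.908084
C = arcsin(0.908084) ≈ 65.2419° (taking the acute solution since C < 90°)

C = 65.24°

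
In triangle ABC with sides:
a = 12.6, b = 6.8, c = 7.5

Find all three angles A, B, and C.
Law of cosines for each angle (a² = 158.76, b² = 46.24, c² = 56.25):
cos(A) = (b² + c² − a²)/(2bc) = (46.24 + 56.25 − 158.76)/(2·6.8·7.5) = -56.27/102 ≈ -0.551667  ⇒  A ≈ 123.481°
cos(B) = (a² + c² − b²)/(2ac) = (158.76 + 56.25 − 46.24)/(2·12.6·7.5) = 168.77/189 ≈ 0.892963  ⇒  B ≈ 26.752°
cos(C) = (a² + b² − c²)/(2ab) = (158.76 + 46.24 − 56.25)/(2·12.6·6.8) = 148.75/171.36 ≈ 0.868056  ⇒  C ≈ 29.7665°
Check: A + B + C ≈ 180°

A = 123.5°, B = 26.75°, C = 29.77°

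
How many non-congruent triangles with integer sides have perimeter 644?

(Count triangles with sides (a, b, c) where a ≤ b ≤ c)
Let a ≤ b ≤ c with a + b + c = 644. The only binding inequality is a + b > c, i.e. 644 − c > c, so c < 644/2; and c ≥ 644/3 since c is the largest side.
So 215 ≤ c ≤ 321. For each c, b runs from ⌈(644 − c)/2⌉ up to c (then a = 644 − b − c satisfies 1 ≤ a ≤ b automatically), giving c − ⌈(644 − c)/2⌉ + 1 choices.
Summing over c: 1 + 3 + 4 + 6 + … + 159 + 160  (107 terms, c = 215, …, 321) = 8640
Check (closed form: nearest integer to p²/48 for even p, (p+3)²/48 for odd p): 644²/48 = 414736/48 ≈ 8640.33 → 8640

8640 triangles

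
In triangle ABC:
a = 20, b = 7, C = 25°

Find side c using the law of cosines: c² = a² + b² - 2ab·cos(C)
c² = 20² + 7² − 2·20·7·cos(25°)
cos(25°) ≈ 0.906308
c² ≈ 400 + 49 − 280·(0.906308) ≈ 449 − 253.766 ≈ 195.234
c ≈ √195.234 ≈ 13.9726

c = 13.97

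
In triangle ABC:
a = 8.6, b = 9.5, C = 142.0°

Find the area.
Two sides and the included angle (SAS): A = ½·a·b·sin(C) = ½·8.6·9.5·sin(142.0°)
sin(142.0°) ≈ 0.615661
A ≈ ½·81.7·0.615661 = 40.85·0.615661 ≈ 25.1498

Area = 25.15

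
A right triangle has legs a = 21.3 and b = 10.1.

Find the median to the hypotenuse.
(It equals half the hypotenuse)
Hypotenuse c = √(a² + b²) = √(453.69 + 102.01) = √555.7 ≈ 23.5733
Median to hypotenuse = c/2 ≈ 23.5733/2 ≈ 11.7866

Median = 11.79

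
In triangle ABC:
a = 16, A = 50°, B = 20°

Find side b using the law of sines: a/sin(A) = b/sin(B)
a/sin(A) = b/sin(B)  ⇒  b = a·sin(B)/sin(A) = 16·sin(20°)/sin(50°)
sin(20°) ≈ 0.34202, sin(50°) ≈ 0.766044
b ≈ 16·0.34202/0.766044 ≈ 5.47232/0.766044 ≈ 7.14361

b = 7.144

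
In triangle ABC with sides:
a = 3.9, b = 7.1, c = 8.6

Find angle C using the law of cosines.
c² = a² + b² − 2ab·cos(C)  ⇒  cos(C) = (a² + b² − c²)/(2ab)
cos(C) = (3.9² + 7.1² − 8.6²)/(2·3.9·7.1) = (15.21 + 50.41 − 73.96)/55.38 = -8.34/55.38 ≈ -0.150596
C = arccos(-0.150596) ≈ 98.6615°

C = 98.66°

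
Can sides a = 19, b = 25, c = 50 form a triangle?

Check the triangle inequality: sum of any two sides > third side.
a + b vs c: 19 + 25 = 44 ≤ 50  ✗
a + c vs b: 19 + 50 = 69 > 25  ✓
b + c vs a: 25 + 50 = 75 > 19  ✓

No: 19 + 25 = 44 is not > 50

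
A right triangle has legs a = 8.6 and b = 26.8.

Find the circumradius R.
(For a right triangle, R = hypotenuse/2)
Hypotenuse c = √(a² + b²) = √(73.96 + 718.24) = √792.2 ≈ 28.146
R = c/2 ≈ 28.146/2 ≈ 14.073

R = 14.07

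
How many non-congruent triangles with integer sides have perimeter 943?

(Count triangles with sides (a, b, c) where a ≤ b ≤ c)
Let a ≤ b ≤ c with a + b + c = 943. The only binding inequality is a + b > c, i.e. 943 − c > c, so c < 943/2; and c ≥ 943/3 since c is the largest side.
So 315 ≤ c ≤ 471. For each c, b runs from ⌈(943 − c)/2⌉ up to c (then a = 943 − b − c satisfies 1 ≤ a ≤ b automatically), giving c − ⌈(943 − c)/2⌉ + 1 choices.
Summing over c: 2 + 3 + 5 + 6 + … + 234 + 236  (157 terms, c = 315, …, 471) = 18644
Check (closed form: nearest integer to p²/48 for even p, (p+3)²/48 for odd p): (943+3)²/48 = 946²/48 = 894916/48 ≈ 18644.08 → 18644

18644 triangles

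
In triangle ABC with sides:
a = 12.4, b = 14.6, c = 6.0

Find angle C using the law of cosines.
c² = a² + b² − 2ab·cos(C)  ⇒  cos(C) = (a² + b² − c²)/(2ab)
cos(C) = (12.4² + 14.6² − 6.0²)/(2·12.4·14.6) = (153.76 + 213.16 − 36)/362.08 = 330.92/362.08 ≈ 0.913942
C = arccos(0.913942) ≈ 23.9441°

C = 23.94°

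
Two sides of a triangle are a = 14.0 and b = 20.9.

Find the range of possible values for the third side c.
Triangle inequality: |a − b| < c < a + b
|a − b| = |14.0 − 20.9| = 6.9
a + b = 14.0 + 20.9 = 34.9

6.9 < c < 34.9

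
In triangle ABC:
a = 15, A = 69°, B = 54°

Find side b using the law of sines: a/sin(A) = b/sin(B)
a/sin(A) = b/sin(B)  ⇒  b = a·sin(B)/sin(A) = 15·sin(54°)/sin(69°)
sin(54°) ≈ 0.809017, sin(69°) ≈ 0.93358
b ≈ 15·0.809017/0.93358 ≈ 12.1353/0.93358 ≈ 12.9986

b = 13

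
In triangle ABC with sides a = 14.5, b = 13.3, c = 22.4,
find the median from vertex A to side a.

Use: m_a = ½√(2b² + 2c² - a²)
m_a = ½√(2·13.3² + 2·22.4² − 14.5²) = ½√(2·176.89 + 2·501.76 − 210.25) = ½√(353.78 + 1003.52 − 210.25) = ½√1147.05
√1147.05 ≈ 33.8681, so m_a ≈ 16.9341

m_a = 16.93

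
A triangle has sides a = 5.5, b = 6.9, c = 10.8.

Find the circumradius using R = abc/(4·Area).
First find the area with Heron's formula.
s = (5.5 + 6.9 + 10.8)/2 = 11.6
Area = √(s(s−a)(s−b)(s−c)) = √(11.6·6.1·4.7·0.8) ≈ √266.058 ≈ 16.3113
abc = 5.5·6.9·10.8 = 409.86
R = abc/(4·Area) ≈ 409.86/(4·16.3113) = 409.86/65.2451 ≈ 6.28185

R = 6.282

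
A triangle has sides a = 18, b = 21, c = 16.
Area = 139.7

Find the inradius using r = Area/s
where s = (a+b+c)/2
s = (18 + 21 + 16)/2 = 55/2 = 27.5
r = Area/s = 139.7/27.5 ≈ 5.08

r = 5.08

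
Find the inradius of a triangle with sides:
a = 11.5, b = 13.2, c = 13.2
r = Area/s where s is the semi-perimeter.
s = (11.5 + 13.2 + 13.2)/2 = 37.9/2 = 18.95
Area = √(s(s−a)(s−b)(s−c)) = √(18.95·7.45·5.75·5.75) ≈ √4667.68 ≈ 68.3204
r ≈ 68.3204/18.95 ≈ 3.6053

r = 3.605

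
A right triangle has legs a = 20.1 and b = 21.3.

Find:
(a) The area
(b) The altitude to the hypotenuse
(a) The legs are perpendicular, so Area = ½·a·b = ½·20.1·21.3 = ½·428.13 = 214.065
(b) Hypotenuse c = √(a² + b²) = √(404.01 + 453.69) = √857.7 ≈ 29.2865
    Area = ½·c·h_c  ⇒  h_c = 2·Area/c = 428.13/29.2865 ≈ 14.6187

Area = 214.065, h_c = 14.62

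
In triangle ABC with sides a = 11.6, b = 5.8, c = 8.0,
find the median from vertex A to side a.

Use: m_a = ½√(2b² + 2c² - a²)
m_a = ½√(2·5.8² + 2·8.0² − 11.6²) = ½√(2·33.64 + 2·64 − 134.56) = ½√(67.28 + 128 − 134.56) = ½√60.72
√60.72 ≈ 7.7923, so m_a ≈ 3.89615

m_a = 3.896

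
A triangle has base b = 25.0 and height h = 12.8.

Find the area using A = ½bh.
A = ½·b·h = ½·25.0·12.8 = ½·320 = 160

Area = 160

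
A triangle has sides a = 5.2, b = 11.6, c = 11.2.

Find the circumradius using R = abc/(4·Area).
First find the area with Heron's formula.
s = (5.2 + 11.6 + 11.2)/2 = 14
Area = √(s(s−a)(s−b)(s−c)) = √(14·8.8·2.4·2.8) ≈ √827.904 ≈ 28.7733
abc = 5.2·11.6·11.2 = 675.584
R = abc/(4·Area) ≈ 675.584/(4·28.7733) = 675.584/115.093 ≈ 5.86988

R = 5.87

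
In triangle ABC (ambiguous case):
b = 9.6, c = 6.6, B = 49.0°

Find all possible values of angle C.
b/sin(B) = c/sin(C)  ⇒  sin(C) = c·sin(B)/b = 6.6·sin(49.0°)/9.6
sin(49.0°) ≈ 0.75471
sin(C) ≈ 6.6·0.75471/9.6 ≈ 4.98108/9.6 ≈ 0.518863
Candidate 1: C₁ = arcsin(0.518863) ≈ 31.256°  →  A = 180° − 49.0° − 31.256° ≈ 99.744° > 0, valid
Candidate 2: C₂ = 180° − C₁ ≈ 148.744°  →  A = 180° − 49.0° − 148.744° ≈ -17.744° ≤ 0, not a valid triangle

C = 31.26° (one solution)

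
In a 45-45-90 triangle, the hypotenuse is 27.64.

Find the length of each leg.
In a 45-45-90 triangle hypotenuse = leg·√2, so leg = hypotenuse/√2.
Leg = 27.64/√2 ≈ 27.64/1.41421 ≈ 19.5444

Each leg = 19.54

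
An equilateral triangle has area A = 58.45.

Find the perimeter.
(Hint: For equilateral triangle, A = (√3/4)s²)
A = (√3/4)s²  ⇒  s² = 4A/√3 = 4·58.45/√3 = 233.8/1.73205 ≈ 134.984
s ≈ √134.984 ≈ 11.6183
Perimeter = 3s ≈ 3·11.6183 ≈ 34.8548

Perimeter = 34.85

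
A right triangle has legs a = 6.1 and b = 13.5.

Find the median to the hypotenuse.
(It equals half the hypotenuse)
Hypotenuse c = √(a² + b²) = √(37.21 + 182.25) = √219.46 ≈ 14.8142
Median to hypotenuse = c/2 ≈ 14.8142/2 ≈ 7.40709

Median = 7.407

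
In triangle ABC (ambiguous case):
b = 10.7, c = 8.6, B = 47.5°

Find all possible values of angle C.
b/sin(B) = c/sin(C)  ⇒  sin(C) = c·sin(B)/b = 8.6·sin(47.5°)/10.7
sin(47.5°) ≈ 0.737277
sin(C) ≈ 8.6·0.737277/10.7 ≈ 6.34059/10.7 ≈ 0.592578
Candidate 1: C₁ = arcsin(0.592578) ≈ 36.3402°  →  A = 180° − 47.5° − 36.3402° ≈ 96.1598° > 0, valid
Candidate 2: C₂ = 180° − C₁ ≈ 143.66°  →  A = 180° − 47.5° − 143.66° ≈ -11.1598° ≤ 0, not a valid triangle

C = 36.34° (one solution)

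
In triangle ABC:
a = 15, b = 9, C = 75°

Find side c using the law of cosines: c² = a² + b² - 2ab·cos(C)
c² = 15² + 9² − 2·15·9·cos(75°)
cos(75°) ≈ 0.258819
c² ≈ 225 + 81 − 270·(0.258819) ≈ 306 − 69.8811 ≈ 236.119
c ≈ √236.119 ≈ 15.3662

c = 15.37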